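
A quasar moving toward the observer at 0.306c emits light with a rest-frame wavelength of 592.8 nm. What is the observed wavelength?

Relativistic Doppler for wavelength: λ' = λ₀ · √((1 − β)/(1 + β)).
λ' = 592.8 × √(0.6940/1.3060) = 592.8 × 0.72897 ≈ 432.1 nm.

432.1 nm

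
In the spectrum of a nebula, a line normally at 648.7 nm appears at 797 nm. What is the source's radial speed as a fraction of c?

0.203c

λ'/λ₀ = 1.2286 > 1 (redshift), so the source is receding.
λ'/λ₀ = √((1 + β)/(1 − β)) for a receding source ⇒ β = (r² − 1)/(r² + 1) with r = λ'/λ₀.
β = (1.5095 − 1)/(1.5095 + 1) ≈ 0.203.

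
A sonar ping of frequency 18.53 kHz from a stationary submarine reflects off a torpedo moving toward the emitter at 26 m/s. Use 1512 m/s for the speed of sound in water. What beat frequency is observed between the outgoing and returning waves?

648 Hz

At the torpedo (a moving observer), f₁ = f₀ · (v + u)/v = 18.53 × 1538/1512 ≈ 18.849 kHz.
On reflection it acts as a source moving toward the stationary detector: f₂ = f₁ · v/(v − u) = 18.849 × 1512/1486 ≈ 19.178 kHz.
Equivalently f₂ = f₀ · (v + u)/(v − u).
Beat frequency (with f₀ = 18530 Hz): |f₂ − f₀| = 2u·f₀/(v − u) = 2 × 26 × 18530/1486 ≈ 648 Hz.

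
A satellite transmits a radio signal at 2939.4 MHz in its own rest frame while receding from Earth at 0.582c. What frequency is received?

Relativistic Doppler for frequency: f' = f₀ · √((1 − β)/(1 + β)).
f' = 2939.4 × √(0.4180/1.5820) = 2939.4 × 0.51403 ≈ 1510.9 MHz.

1510.9 MHz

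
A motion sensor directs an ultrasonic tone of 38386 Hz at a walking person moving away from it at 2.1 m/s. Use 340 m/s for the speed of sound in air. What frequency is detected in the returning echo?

37915 Hz

At the walking person (a moving observer), f₁ = f₀ · (v − u)/v = 38386 × 337.9/340 ≈ 38149 Hz.
The reflection then acts as a moving source: f₂ = f₁ · v/(v + u) ≈ 37915 Hz.
Equivalently f₂ = f₀ · (v − u)/(v + u).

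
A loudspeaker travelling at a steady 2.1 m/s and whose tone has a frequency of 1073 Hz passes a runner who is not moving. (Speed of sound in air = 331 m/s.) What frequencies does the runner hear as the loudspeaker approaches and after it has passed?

Approaching: f₁ = f · v/(v − v_s) = 1073 × 331/328.9 ≈ 1080 Hz.
Receding: f₂ = f · v/(v + v_s) = 1073 × 331/333.1 ≈ 1066 Hz.

1080 Hz approaching; 1066 Hz receding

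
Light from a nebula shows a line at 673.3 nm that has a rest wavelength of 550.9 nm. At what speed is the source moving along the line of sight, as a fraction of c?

λ'/λ₀ = 1.2222 > 1 (redshift), so the source is receding.
λ'/λ₀ = √((1 + β)/(1 − β)) for a receding source ⇒ β = (r² − 1)/(r² + 1) with r = λ'/λ₀.
β = (1.4937 − 1)/(1.4937 + 1) ≈ 0.198.

0.198c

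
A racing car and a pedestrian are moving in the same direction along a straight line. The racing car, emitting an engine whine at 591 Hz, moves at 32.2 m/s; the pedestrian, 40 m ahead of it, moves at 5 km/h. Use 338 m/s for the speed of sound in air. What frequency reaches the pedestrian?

5 km/h = 1.389 m/s.
The pedestrian is ahead, so the racing car is moving toward it while the pedestrian is moving away from the racing car.
With source approaching and observer receding, f' = f · (v − v_o)/(v − v_s).
f' = 591 × (338 − 1.389)/(338 − 32.2) = 591 × 336.61/305.8 ≈ 651 Hz.

651 Hz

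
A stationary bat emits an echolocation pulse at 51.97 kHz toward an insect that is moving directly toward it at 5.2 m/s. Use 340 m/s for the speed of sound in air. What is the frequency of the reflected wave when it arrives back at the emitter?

53.6 kHz

The insect first receives the wave as a moving observer: f₁ = f₀ · (v + u)/v = 51.97 × (340 + 5.2)/340 ≈ 52.8 kHz.
The reflection then acts as a moving source: f₂ = f₁ · v/(v − u) ≈ 53.6 kHz.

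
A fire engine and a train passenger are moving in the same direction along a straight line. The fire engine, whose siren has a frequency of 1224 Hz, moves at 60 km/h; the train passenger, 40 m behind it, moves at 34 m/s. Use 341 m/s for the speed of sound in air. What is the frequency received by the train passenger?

1283 Hz

60 km/h = 16.67 m/s.
The train passenger is behind, so the fire engine is moving away from it while the train passenger is moving toward the fire engine.
With source receding and observer approaching, f' = f · (v + v_o)/(v + v_s).
f' = 1224 × (341 + 34)/(341 + 16.67) = 1224 × 375/357.67 ≈ 1283 Hz.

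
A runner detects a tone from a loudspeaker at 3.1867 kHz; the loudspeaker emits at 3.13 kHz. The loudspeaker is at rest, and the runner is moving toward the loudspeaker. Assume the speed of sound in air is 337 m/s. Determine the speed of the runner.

6.1 m/s

f' = f · (v + v_o)/v ⇒ v_o = v · |f'/f − 1|.
v_o = 337 × |3.1867/3.13 − 1| = 337 × 0.01812 ≈ 6.1 m/s.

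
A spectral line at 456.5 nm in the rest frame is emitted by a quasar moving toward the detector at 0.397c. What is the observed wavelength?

Relativistic Doppler for wavelength: λ' = λ₀ · √((1 − β)/(1 + β)).
λ' = 456.5 × √(0.6030/1.3970) = 456.5 × 0.65699 ≈ 299.9 nm.

299.9 nm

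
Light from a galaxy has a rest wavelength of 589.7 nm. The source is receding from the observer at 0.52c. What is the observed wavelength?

Relativistic Doppler for wavelength: λ' = λ₀ · √((1 + β)/(1 − β)).
λ' = 589.7 × √(1.5200/0.4800) = 589.7 × 1.77951 ≈ 1049.4 nm.

1049.4 nm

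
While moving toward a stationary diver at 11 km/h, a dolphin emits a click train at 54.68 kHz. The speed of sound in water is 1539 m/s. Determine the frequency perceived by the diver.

11 km/h = 3.056 m/s.
With the source moving toward a stationary observer, f' = f · v/(v − v_s).
f' = 54.68 × 1539/(1539 − 3.056) = 54.68 × 1539/1536 ≈ 54.8 kHz.

54.8 kHz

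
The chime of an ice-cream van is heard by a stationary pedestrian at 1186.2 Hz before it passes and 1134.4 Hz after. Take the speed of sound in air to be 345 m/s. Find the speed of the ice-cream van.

f₁/f₂ = (v + v_s)/(v − v_s), so v_s = v · (f₁ − f₂)/(f₁ + f₂).
v_s = 345 × (1186.2 − 1134.4)/(1186.2 + 1134.4) = 345 × 51.8/2320.6 ≈ 7.7 m/s.

7.7 m/s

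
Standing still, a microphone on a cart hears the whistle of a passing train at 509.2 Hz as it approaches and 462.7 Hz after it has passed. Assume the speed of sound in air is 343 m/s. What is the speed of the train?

f₁/f₂ = (v + v_s)/(v − v_s), so v_s = v · (f₁ − f₂)/(f₁ + f₂).
v_s = 343 × (509.2 − 462.7)/(509.2 + 462.7) = 343 × 46.5/971.9 ≈ 16.4 m/s.

16.4 m/s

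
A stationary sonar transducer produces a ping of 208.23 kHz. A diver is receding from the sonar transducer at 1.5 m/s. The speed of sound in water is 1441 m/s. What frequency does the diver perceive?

208.0 kHz

Moving observer, stationary source: f' = f · (v − v_o)/v.
f' = 208.23 × (1441 − 1.5)/1441 = 208.23 × 1439.5/1441 ≈ 208.0 kHz.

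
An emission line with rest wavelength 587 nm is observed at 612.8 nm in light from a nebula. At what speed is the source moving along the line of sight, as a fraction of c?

λ'/λ₀ = 1.0440 > 1 (redshift), so the source is receding.
λ'/λ₀ = √((1 + β)/(1 − β)) for a receding source ⇒ β = (r² − 1)/(r² + 1) with r = λ'/λ₀.
β = (1.0898 − 1)/(1.0898 + 1) ≈ 0.043.

0.043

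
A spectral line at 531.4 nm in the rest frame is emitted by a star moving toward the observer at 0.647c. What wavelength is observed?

Relativistic Doppler for wavelength: λ' = λ₀ · √((1 − β)/(1 + β)).
λ' = 531.4 × √(0.3530/1.6470) = 531.4 × 0.46296 ≈ 246.0 nm.

246.0 nm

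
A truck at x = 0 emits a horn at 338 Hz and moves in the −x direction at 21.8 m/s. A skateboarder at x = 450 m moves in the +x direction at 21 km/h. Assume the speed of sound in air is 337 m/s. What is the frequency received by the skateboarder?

21 km/h = 5.833 m/s.
The observer lies on the +x side, so the source is heading away from the observer and the observer is heading away from the source.
General Doppler shift: f' = f · (v − v_o)/(v + v_s).
f' = 338 × (337 − 5.833)/(337 + 21.8) = 338 × 331.17/358.8 ≈ 312 Hz.

312 Hz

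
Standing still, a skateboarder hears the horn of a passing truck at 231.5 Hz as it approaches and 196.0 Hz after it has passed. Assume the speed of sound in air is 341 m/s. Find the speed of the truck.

f₁/f₂ = (v + v_s)/(v − v_s), so v_s = v · (f₁ − f₂)/(f₁ + f₂).
v_s = 341 × (231.5 − 196.0)/(231.5 + 196.0) = 341 × 35.5/427.5 ≈ 28 m/s.

28 m/s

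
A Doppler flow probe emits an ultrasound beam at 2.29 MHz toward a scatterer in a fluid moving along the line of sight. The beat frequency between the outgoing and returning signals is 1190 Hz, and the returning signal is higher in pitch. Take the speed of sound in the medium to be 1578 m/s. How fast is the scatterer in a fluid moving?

Double Doppler shift off a moving reflector: f₂ = f₀ · (v + u)/(v − u) (u > 0 toward emitter).
Returning signal is higher, so f₂ = f₀ + Δf = 2290000 + 1190 = 2291190 Hz.
Rearranging, u = v · (f₂ − f₀)/(f₂ + f₀) = 1578 × 1190/4581190 ≈ 0.41 m/s.
So the scatterer in a fluid is moving at 0.41 m/s toward the emitter.

0.41 m/s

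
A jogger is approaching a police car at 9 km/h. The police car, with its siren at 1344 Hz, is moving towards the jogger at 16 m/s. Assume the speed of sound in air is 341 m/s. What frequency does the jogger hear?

9 km/h = 2.5 m/s.
General Doppler shift: f' = f · (v + v_o)/(v − v_s).
f' = 1344 × (341 + 2.5)/(341 − 16) = 1344 × 343.5/325 ≈ 1421 Hz.

1421 Hz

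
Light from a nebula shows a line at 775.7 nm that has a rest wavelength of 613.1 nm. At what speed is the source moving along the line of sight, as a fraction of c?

λ'/λ₀ = 1.2652 > 1 (redshift), so the source is receding.
λ'/λ₀ = √((1 + β)/(1 − β)) for a receding source ⇒ β = (r² − 1)/(r² + 1) with r = λ'/λ₀.
β = (1.6008 − 1)/(1.6008 + 1) ≈ 0.231.

0.231c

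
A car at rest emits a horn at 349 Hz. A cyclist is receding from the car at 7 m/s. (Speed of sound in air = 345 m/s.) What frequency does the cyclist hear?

Only the observer moves, away from the source, so f' = f · (v − v_o)/v.
f' = 349 × (345 − 7)/345 = 349 × 338/345 ≈ 342 Hz.

342 Hz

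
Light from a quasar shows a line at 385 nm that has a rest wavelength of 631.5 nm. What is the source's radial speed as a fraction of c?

λ'/λ₀ = 0.6097 < 1 (blueshift), so the source is approaching.
λ'/λ₀ = √((1 − β)/(1 + β)) for an approaching source ⇒ β = (1 − r²)/(1 + r²) with r = λ'/λ₀.
β = (1 − 0.3717)/(1 + 0.3717) ≈ 0.458.

0.458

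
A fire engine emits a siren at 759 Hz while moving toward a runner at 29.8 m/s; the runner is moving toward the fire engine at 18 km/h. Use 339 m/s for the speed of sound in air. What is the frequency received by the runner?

844 Hz

18 km/h = 5 m/s.
With source approaching and observer approaching, f' = f · (v + v_o)/(v − v_s).
f' = 759 × (339 + 5)/(339 − 29.8) = 759 × 344/309.2 ≈ 844 Hz.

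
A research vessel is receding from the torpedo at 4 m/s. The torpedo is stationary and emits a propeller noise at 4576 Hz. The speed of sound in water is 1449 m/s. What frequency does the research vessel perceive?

Only the observer moves, away from the source, so f' = f · (v − v_o)/v.
f' = 4576 × (1449 − 4)/1449 = 4576 × 1445/1449 ≈ 4563 Hz.

4563 Hz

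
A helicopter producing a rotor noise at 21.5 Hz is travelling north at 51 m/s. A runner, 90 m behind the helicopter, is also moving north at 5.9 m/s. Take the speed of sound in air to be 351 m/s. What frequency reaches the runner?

19.1 Hz

The runner is behind, so the helicopter is moving away from it while the runner is moving toward the helicopter.
With source receding and observer approaching, f' = f · (v + v_o)/(v + v_s).
f' = 21.5 × (351 + 5.9)/(351 + 51) = 21.5 × 356.9/402 ≈ 19.1 Hz.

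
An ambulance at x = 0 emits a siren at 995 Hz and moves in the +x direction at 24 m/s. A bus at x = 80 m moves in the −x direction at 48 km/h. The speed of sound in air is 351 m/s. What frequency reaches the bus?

48 km/h = 13.33 m/s.
The observer lies on the +x side, so the source is heading toward the observer and the observer is heading toward the source.
General Doppler shift: f' = f · (v + v_o)/(v − v_s).
f' = 995 × (351 + 13.33)/(351 − 24) = 995 × 364.33/327 ≈ 1109 Hz.

1109 Hz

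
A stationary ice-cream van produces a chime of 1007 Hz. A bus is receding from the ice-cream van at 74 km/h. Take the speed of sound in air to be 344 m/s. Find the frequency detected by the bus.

947 Hz

74 km/h = 20.56 m/s.
Moving observer, stationary source: f' = f · (v − v_o)/v.
f' = 1007 × (344 − 20.56)/344 = 1007 × 323.44/344 ≈ 947 Hz.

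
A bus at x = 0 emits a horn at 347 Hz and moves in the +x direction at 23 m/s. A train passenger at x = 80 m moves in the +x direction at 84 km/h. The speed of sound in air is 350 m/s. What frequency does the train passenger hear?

84 km/h = 23.33 m/s.
The observer lies on the +x side, so the source is heading toward the observer and the observer is heading away from the source.
General Doppler shift: f' = f · (v − v_o)/(v − v_s).
f' = 347 × (350 − 23.33)/(350 − 23) = 347 × 326.67/327 ≈ 347 Hz.

347 Hz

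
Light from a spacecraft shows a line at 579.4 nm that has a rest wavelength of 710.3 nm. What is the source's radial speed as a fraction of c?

0.201

λ'/λ₀ = 0.8157 < 1 (blueshift), so the source is approaching.
λ'/λ₀ = √((1 − β)/(1 + β)) for an approaching source ⇒ β = (1 − r²)/(1 + r²) with r = λ'/λ₀.
β = (1 − 0.6654)/(1 + 0.6654) ≈ 0.201.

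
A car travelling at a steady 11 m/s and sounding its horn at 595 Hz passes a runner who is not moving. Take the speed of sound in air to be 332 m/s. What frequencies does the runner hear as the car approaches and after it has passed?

615 Hz approaching; 576 Hz receding

Approaching: f₁ = f · v/(v − v_s) = 595 × 332/321 ≈ 615 Hz.
Receding: f₂ = f · v/(v + v_s) = 595 × 332/343 ≈ 576 Hz.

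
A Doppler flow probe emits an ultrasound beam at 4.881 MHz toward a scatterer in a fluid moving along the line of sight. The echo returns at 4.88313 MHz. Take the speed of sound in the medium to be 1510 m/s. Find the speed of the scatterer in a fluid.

Double Doppler shift off a moving reflector: f₂ = f₀ · (v + u)/(v − u) (u > 0 toward emitter).
Rearranging, u = v · (f₂ − f₀)/(f₂ + f₀) = 1510 × 0.00213/9.76413 ≈ 0.33 m/s.
So the scatterer in a fluid is moving at 0.33 m/s toward the emitter.

0.33 m/s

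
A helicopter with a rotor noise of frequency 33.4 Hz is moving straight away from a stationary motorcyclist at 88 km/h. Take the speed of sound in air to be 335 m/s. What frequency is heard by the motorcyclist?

31.1 Hz

88 km/h = 24.44 m/s.
With the source moving away from a stationary observer, f' = f · v/(v + v_s).
f' = 33.4 × 335/(335 + 24.44) = 33.4 × 335/359.4 ≈ 31.1 Hz.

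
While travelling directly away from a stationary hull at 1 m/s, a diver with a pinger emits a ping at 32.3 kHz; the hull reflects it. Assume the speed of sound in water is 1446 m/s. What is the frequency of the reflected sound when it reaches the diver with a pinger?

The hull receives the sound from a moving source: f₁ = f₀ · v/(v + v_e) = 32.3 × 1446/1447 ≈ 32.3 kHz.
On the return leg the diver with a pinger is a moving observer: f₂ = f₁ · (v − v_e)/v = 32.3 × 1445/1446 ≈ 32.3 kHz.

32.3 kHz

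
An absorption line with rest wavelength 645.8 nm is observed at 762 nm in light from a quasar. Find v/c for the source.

0.164c

λ'/λ₀ = 1.1799 > 1 (redshift), so the source is receding.
λ'/λ₀ = √((1 + β)/(1 − β)) for a receding source ⇒ β = (r² − 1)/(r² + 1) with r = λ'/λ₀.
β = (1.3922 − 1)/(1.3922 + 1) ≈ 0.164.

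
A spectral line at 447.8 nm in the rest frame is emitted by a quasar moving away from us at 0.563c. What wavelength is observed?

Relativistic Doppler for wavelength: λ' = λ₀ · √((1 + β)/(1 − β)).
λ' = 447.8 × √(1.5630/0.4370) = 447.8 × 1.89121 ≈ 846.9 nm.

846.9 nm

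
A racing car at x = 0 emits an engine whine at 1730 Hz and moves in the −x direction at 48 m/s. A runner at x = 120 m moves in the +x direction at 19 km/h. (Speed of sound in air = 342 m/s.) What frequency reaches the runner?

19 km/h = 5.278 m/s.
The observer lies on the +x side, so the source is heading away from the observer and the observer is heading away from the source.
Both move, so f' = f · (v − v_o)/(v + v_s).
f' = 1730 × (342 − 5.278)/(342 + 48) = 1730 × 336.72/390 ≈ 1494 Hz.

1494 Hz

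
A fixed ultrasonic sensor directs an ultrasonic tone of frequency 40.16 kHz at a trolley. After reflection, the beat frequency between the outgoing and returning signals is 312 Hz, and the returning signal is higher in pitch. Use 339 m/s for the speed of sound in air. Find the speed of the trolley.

1.31 m/s

Double Doppler shift off a moving reflector: f₂ = f₀ · (v + u)/(v − u) (u > 0 toward emitter).
Returning signal is higher, so f₂ = f₀ + Δf = 40160 + 312 = 40472 Hz.
Rearranging, u = v · (f₂ − f₀)/(f₂ + f₀) = 339 × 312/80632 ≈ 1.31 m/s.
So the trolley is moving at 1.31 m/s toward the emitter.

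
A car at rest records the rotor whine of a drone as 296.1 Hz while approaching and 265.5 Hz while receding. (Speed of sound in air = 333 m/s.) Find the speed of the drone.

18.1 m/s

f₁/f₂ = (v + v_s)/(v − v_s), so v_s = v · (f₁ − f₂)/(f₁ + f₂).
v_s = 333 × (296.1 − 265.5)/(296.1 + 265.5) = 333 × 30.6/561.6 ≈ 18.1 m/s.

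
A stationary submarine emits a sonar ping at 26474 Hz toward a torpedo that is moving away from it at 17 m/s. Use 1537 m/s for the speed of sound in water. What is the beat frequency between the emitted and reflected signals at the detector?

579 Hz

At the torpedo (a moving observer), f₁ = f₀ · (v − u)/v = 26474 × 1520/1537 ≈ 26181 Hz.
On reflection it acts as a source moving away from the stationary detector: f₂ = f₁ · v/(v + u) = 26181 × 1537/1554 ≈ 25895 Hz.
Equivalently f₂ = f₀ · (v − u)/(v + u).
Beat frequency: |f₂ − f₀| = 2u·f₀/(v + u) = 2 × 17 × 26474/1554 ≈ 579 Hz.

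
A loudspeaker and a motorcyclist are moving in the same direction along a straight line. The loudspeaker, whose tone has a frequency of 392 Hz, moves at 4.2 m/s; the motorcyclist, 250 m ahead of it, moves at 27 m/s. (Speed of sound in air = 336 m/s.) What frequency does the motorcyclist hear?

The motorcyclist is ahead, so the loudspeaker is moving toward it while the motorcyclist is moving away from the loudspeaker.
With source approaching and observer receding, f' = f · (v − v_o)/(v − v_s).
f' = 392 × (336 − 27)/(336 − 4.2) = 392 × 309/331.8 ≈ 365 Hz.

365 Hz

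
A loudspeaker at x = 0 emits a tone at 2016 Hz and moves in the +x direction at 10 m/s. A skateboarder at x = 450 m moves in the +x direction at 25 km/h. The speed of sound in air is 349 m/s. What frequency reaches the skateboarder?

25 km/h = 6.944 m/s.
The observer lies on the +x side, so the source is heading toward the observer and the observer is heading away from the source.
With source approaching and observer receding, f' = f · (v − v_o)/(v − v_s).
f' = 2016 × (349 − 6.944)/(349 − 10) = 2016 × 342.06/339 ≈ 2034 Hz.

2034 Hz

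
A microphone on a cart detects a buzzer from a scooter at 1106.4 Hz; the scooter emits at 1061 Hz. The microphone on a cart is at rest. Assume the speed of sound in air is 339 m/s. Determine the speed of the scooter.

13.9 m/s

f' > f, so the scooter is approaching.
f' = f · v/(v − v_s) ⇒ v_s = v · |1 − f/f'|.
v_s = 339 × |1 − 1061/1106.4| = 339 × 0.04103 ≈ 13.9 m/s.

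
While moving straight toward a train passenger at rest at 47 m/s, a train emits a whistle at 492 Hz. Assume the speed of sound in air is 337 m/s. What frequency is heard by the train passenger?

Only the source moves, toward the listener, so f' = f · v/(v − v_s).
f' = 492 × 337/(337 − 47) = 492 × 337/290 ≈ 572 Hz.

572 Hz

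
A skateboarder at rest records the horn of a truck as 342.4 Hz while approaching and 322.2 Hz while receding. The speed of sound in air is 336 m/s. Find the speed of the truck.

10.2 m/s

f₁/f₂ = (v + v_s)/(v − v_s), so v_s = v · (f₁ − f₂)/(f₁ + f₂).
v_s = 336 × (342.4 − 322.2)/(342.4 + 322.2) = 336 × 20.2/664.6 ≈ 10.2 m/s.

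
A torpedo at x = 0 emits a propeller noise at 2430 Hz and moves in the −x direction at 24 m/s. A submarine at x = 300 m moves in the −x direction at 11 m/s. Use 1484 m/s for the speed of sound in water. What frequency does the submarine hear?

The observer lies on the +x side, so the source is heading away from the observer and the observer is heading toward the source.
With source receding and observer approaching, f' = f · (v + v_o)/(v + v_s).
f' = 2430 × (1484 + 11)/(1484 + 24) = 2430 × 1495/1508 ≈ 2409 Hz.

2409 Hz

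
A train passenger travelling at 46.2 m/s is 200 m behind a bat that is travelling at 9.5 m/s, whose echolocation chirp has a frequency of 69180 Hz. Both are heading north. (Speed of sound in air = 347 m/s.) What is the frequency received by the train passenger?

76302 Hz

The train passenger is behind, so the bat is moving away from it while the train passenger is moving toward the bat.
General Doppler shift: f' = f · (v + v_o)/(v + v_s).
f' = 69180 × (347 + 46.2)/(347 + 9.5) = 69180 × 393.2/356.5 ≈ 76302 Hz.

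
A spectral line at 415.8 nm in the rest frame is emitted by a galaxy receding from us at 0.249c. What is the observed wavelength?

536.2 nm

Relativistic Doppler for wavelength: λ' = λ₀ · √((1 + β)/(1 − β)).
λ' = 415.8 × √(1.2490/0.7510) = 415.8 × 1.28962 ≈ 536.2 nm.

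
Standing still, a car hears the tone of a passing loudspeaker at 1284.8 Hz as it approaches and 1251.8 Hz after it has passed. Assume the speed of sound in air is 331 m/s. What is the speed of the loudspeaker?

4.3 m/s

f₁/f₂ = (v + v_s)/(v − v_s), so v_s = v · (f₁ − f₂)/(f₁ + f₂).
v_s = 331 × (1284.8 − 1251.8)/(1284.8 + 1251.8) = 331 × 33.0/2536.6 ≈ 4.3 m/s.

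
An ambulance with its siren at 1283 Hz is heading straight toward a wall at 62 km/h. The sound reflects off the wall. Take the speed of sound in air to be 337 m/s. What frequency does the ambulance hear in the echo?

1421 Hz

62 km/h = 17.22 m/s.
The wall receives the sound from a moving source: f₁ = f₀ · v/(v − v_e) = 1283 × 337/319.78 ≈ 1352 Hz.
On the return leg the ambulance is a moving observer: f₂ = f₁ · (v + v_e)/v = 1352 × 354.22/337 ≈ 1421 Hz.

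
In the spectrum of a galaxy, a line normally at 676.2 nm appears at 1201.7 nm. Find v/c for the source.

0.519c

λ'/λ₀ = 1.7771 > 1 (redshift), so the source is receding.
λ'/λ₀ = √((1 + β)/(1 − β)) for a receding source ⇒ β = (r² − 1)/(r² + 1) with r = λ'/λ₀.
β = (3.1582 − 1)/(3.1582 + 1) ≈ 0.519.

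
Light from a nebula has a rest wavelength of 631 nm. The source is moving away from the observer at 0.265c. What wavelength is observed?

Relativistic Doppler for wavelength: λ' = λ₀ · √((1 + β)/(1 − β)).
λ' = 631 × √(1.2650/0.7350) = 631 × 1.31190 ≈ 827.8 nm.

827.8 nm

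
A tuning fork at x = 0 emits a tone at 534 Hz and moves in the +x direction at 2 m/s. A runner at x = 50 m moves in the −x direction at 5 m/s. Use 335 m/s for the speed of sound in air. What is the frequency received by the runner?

The observer lies on the +x side, so the source is heading toward the observer and the observer is heading toward the source.
Both move, so f' = f · (v + v_o)/(v − v_s).
f' = 534 × (335 + 5)/(335 − 2) = 534 × 340/333 ≈ 545 Hz.

545 Hz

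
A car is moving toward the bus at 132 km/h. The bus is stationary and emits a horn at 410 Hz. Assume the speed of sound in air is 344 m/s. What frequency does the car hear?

454 Hz

132 km/h = 36.67 m/s.
Only the observer moves, toward the source, so f' = f · (v + v_o)/v.
f' = 410 × (344 + 36.67)/344 = 410 × 380.67/344 ≈ 454 Hz.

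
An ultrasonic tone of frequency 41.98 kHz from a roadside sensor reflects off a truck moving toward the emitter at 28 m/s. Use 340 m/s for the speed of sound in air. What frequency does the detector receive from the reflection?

At the truck (a moving observer), f₁ = f₀ · (v + u)/v = 41.98 × 368/340 ≈ 45.4 kHz.
On reflection it acts as a source moving toward the stationary detector: f₂ = f₁ · v/(v − u) = 45.4 × 340/312 ≈ 49.5 kHz.
Equivalently f₂ = f₀ · (v + u)/(v − u).

49.5 kHz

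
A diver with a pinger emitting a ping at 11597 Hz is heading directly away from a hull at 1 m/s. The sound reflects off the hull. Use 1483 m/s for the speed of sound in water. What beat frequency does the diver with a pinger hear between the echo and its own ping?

The hull receives the sound from a moving source: f₁ = f₀ · v/(v + v_e) = 11597 × 1483/1484 ≈ 11589.19 Hz.
On the return leg the diver with a pinger is a moving observer: f₂ = f₁ · (v − v_e)/v = 11589.19 × 1482/1483 ≈ 11581.37 Hz.
Equivalently f₂ = f₀ · (v − v_e)/(v + v_e).
Beat against the emitted tone: |f₂ − f₀| = 2v_e·f₀/(v + v_e) = 2 × 1 × 11597/1484 ≈ 15.6 Hz.

15.6 Hz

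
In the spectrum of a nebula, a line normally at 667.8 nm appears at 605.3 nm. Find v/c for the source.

0.098

λ'/λ₀ = 0.9064 < 1 (blueshift), so the source is approaching.
λ'/λ₀ = √((1 − β)/(1 + β)) for an approaching source ⇒ β = (1 − r²)/(1 + r²) with r = λ'/λ₀.
β = (1 − 0.8216)/(1 + 0.8216) ≈ 0.098.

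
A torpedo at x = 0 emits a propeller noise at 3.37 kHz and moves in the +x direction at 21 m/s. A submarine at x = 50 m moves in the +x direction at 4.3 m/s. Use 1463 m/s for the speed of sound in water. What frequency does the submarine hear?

3.41 kHz

The observer lies on the +x side, so the source is heading toward the observer and the observer is heading away from the source.
General Doppler shift: f' = f · (v − v_o)/(v − v_s).
f' = 3.37 × (1463 − 4.3)/(1463 − 21) = 3.37 × 1458.7/1442 ≈ 3.41 kHz.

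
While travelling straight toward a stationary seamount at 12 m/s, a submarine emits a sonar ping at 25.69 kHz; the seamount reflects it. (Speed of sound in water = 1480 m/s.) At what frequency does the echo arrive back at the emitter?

The seamount receives the sound from a moving source: f₁ = f₀ · v/(v − v_e) = 25.69 × 1480/1468 ≈ 25.9 kHz.
On the return leg the submarine is a moving observer: f₂ = f₁ · (v + v_e)/v = 25.9 × 1492/1480 ≈ 26.1 kHz.
Equivalently f₂ = f₀ · (v + v_e)/(v − v_e).

26.1 kHz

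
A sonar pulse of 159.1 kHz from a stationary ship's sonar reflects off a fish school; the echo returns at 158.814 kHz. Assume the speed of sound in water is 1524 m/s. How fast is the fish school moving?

1.37 m/s

Double Doppler shift off a moving reflector: f₂ = f₀ · (v + u)/(v − u) (u > 0 toward emitter).
Rearranging, u = v · (f₂ − f₀)/(f₂ + f₀) = 1524 × -0.286/317.914 ≈ -1.37 m/s.
So the fish school is moving at 1.37 m/s away from the emitter.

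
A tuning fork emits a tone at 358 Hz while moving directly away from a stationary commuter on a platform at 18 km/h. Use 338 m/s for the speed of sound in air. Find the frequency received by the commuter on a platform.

18 km/h = 5 m/s.
With the source moving away from a stationary observer, f' = f · v/(v + v_s).
f' = 358 × 338/(338 + 5) = 358 × 338/343 ≈ 353 Hz.

353 Hz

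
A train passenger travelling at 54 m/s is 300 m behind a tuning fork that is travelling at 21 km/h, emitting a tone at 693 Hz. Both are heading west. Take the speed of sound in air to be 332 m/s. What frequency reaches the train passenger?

792 Hz

21 km/h = 5.833 m/s.
The train passenger is behind, so the tuning fork is moving away from it while the train passenger is moving toward the tuning fork.
With source receding and observer approaching, f' = f · (v + v_o)/(v + v_s).
f' = 693 × (332 + 54)/(332 + 5.833) = 693 × 386/337.83 ≈ 792 Hz.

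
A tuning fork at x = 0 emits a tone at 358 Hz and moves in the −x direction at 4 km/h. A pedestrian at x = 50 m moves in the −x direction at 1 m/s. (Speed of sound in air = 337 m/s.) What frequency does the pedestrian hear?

358 Hz

4 km/h = 1.111 m/s.
The observer lies on the +x side, so the source is heading away from the observer and the observer is heading toward the source.
With source receding and observer approaching, f' = f · (v + v_o)/(v + v_s).
f' = 358 × (337 + 1)/(337 + 1.111) = 358 × 338/338.11 ≈ 358 Hz.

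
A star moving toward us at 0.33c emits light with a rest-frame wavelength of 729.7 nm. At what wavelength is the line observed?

517.9 nm

Relativistic Doppler for wavelength: λ' = λ₀ · √((1 − β)/(1 + β)).
λ' = 729.7 × √(0.6700/1.3300) = 729.7 × 0.70976 ≈ 517.9 nm.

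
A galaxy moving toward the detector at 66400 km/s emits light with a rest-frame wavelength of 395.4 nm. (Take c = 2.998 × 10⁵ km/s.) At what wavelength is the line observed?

β = v/c = 66400/299800 = 0.2215.
Relativistic Doppler for wavelength: λ' = λ₀ · √((1 − β)/(1 + β)).
λ' = 395.4 × √(0.7785/1.2215) = 395.4 × 0.79835 ≈ 315.7 nm.

315.7 nm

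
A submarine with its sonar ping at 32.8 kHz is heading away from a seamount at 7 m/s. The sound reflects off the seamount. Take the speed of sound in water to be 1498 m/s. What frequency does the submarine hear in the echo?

32.5 kHz

The seamount receives the sound from a moving source: f₁ = f₀ · v/(v + v_e) = 32.8 × 1498/1505 ≈ 32.6 kHz.
On the return leg the submarine is a moving observer: f₂ = f₁ · (v − v_e)/v = 32.6 × 1491/1498 ≈ 32.5 kHz.
Equivalently f₂ = f₀ · (v − v_e)/(v + v_e).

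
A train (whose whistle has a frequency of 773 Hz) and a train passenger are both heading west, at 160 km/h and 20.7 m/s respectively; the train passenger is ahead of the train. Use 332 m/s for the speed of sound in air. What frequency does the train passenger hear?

160 km/h = 44.44 m/s.
The train passenger is ahead, so the train is moving toward it while the train passenger is moving away from the train.
General Doppler shift: f' = f · (v − v_o)/(v − v_s).
f' = 773 × (332 − 20.7)/(332 − 44.44) = 773 × 311.3/287.56 ≈ 837 Hz.

837 Hz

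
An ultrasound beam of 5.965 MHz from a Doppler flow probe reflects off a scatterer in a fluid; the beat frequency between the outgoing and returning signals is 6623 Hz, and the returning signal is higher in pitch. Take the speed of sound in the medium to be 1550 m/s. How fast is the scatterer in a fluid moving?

0.86 m/s

Double Doppler shift off a moving reflector: f₂ = f₀ · (v + u)/(v − u) (u > 0 toward emitter).
Returning signal is higher, so f₂ = f₀ + Δf = 5965000 + 6623 = 5971623 Hz.
Rearranging, u = v · (f₂ − f₀)/(f₂ + f₀) = 1550 × 6623/11936623 ≈ 0.86 m/s.
So the scatterer in a fluid is moving at 0.86 m/s toward the emitter.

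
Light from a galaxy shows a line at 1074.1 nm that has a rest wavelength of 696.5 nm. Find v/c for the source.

λ'/λ₀ = 1.5421 > 1 (redshift), so the source is receding.
λ'/λ₀ = √((1 + β)/(1 − β)) for a receding source ⇒ β = (r² − 1)/(r² + 1) with r = λ'/λ₀.
β = (2.3782 − 1)/(2.3782 + 1) ≈ 0.408.

0.408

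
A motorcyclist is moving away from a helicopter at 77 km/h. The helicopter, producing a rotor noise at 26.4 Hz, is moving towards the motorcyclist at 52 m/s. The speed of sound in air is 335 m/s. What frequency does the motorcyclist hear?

77 km/h = 21.39 m/s.
With source approaching and observer receding, f' = f · (v − v_o)/(v − v_s).
f' = 26.4 × (335 − 21.39)/(335 − 52) = 26.4 × 313.61/283 ≈ 29.3 Hz.

29.3 Hz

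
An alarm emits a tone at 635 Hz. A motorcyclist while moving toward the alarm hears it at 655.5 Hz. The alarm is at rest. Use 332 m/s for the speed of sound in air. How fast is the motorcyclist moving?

10.7 m/s

f' = f · (v + v_o)/v ⇒ v_o = v · |f'/f − 1|.
v_o = 332 × |655.5/635 − 1| = 332 × 0.03228 ≈ 10.7 m/s.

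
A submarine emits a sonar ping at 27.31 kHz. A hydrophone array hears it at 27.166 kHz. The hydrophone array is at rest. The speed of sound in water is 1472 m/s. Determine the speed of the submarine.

7.8 m/s

f' < f, so the submarine is receding.
f' = f · v/(v + v_s) ⇒ v_s = v · |1 − f/f'|.
v_s = 1472 × |1 − 27.31/27.166| = 1472 × 0.005301 ≈ 7.8 m/s.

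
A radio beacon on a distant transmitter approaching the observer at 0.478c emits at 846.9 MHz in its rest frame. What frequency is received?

1425.1 MHz

Relativistic Doppler for frequency: f' = f₀ · √((1 + β)/(1 − β)).
f' = 846.9 × √(1.4780/0.5220) = 846.9 × 1.68268 ≈ 1425.1 MHz.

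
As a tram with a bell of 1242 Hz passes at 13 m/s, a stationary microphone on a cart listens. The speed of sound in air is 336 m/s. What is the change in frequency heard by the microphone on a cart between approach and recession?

96.3 Hz

Approaching: f₁ = f · v/(v − v_s) = 1242 × 336/323 ≈ 1292.0 Hz.
Receding: f₂ = f · v/(v + v_s) = 1242 × 336/349 ≈ 1195.7 Hz.
Drop: f₁ − f₂ = 2f·v·v_s/(v² − v_s²) = 2 × 1242 × 336 × 13/(336² − 13²) ≈ 96.3 Hz.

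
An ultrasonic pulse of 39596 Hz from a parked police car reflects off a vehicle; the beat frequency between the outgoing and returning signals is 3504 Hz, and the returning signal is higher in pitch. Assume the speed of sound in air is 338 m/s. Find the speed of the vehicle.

Double Doppler shift off a moving reflector: f₂ = f₀ · (v + u)/(v − u) (u > 0 toward emitter).
Returning signal is higher, so f₂ = f₀ + Δf = 39596 + 3504 = 43100 Hz.
Rearranging, u = v · (f₂ − f₀)/(f₂ + f₀) = 338 × 3504/82696 ≈ 14.3 m/s.
So the vehicle is moving at 14.3 m/s toward the emitter.

14.3 m/s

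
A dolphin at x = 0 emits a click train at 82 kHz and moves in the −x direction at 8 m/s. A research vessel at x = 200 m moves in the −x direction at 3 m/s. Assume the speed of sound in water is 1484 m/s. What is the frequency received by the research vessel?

The observer lies on the +x side, so the source is heading away from the observer and the observer is heading toward the source.
With source receding and observer approaching, f' = f · (v + v_o)/(v + v_s).
f' = 82 × (1484 + 3)/(1484 + 8) = 82 × 1487/1492 ≈ 81.7 kHz.

81.7 kHz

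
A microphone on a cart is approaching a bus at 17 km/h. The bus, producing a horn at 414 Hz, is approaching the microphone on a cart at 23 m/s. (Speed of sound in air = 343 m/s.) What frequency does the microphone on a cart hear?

17 km/h = 4.722 m/s.
General Doppler shift: f' = f · (v + v_o)/(v − v_s).
f' = 414 × (343 + 4.722)/(343 − 23) = 414 × 347.72/320 ≈ 450 Hz.

450 Hz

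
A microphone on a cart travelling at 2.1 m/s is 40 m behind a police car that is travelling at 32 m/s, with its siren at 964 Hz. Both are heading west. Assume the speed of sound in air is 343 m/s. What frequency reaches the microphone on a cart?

The microphone on a cart is behind, so the police car is moving away from it while the microphone on a cart is moving toward the police car.
General Doppler shift: f' = f · (v + v_o)/(v + v_s).
f' = 964 × (343 + 2.1)/(343 + 32) = 964 × 345.1/375 ≈ 887 Hz.

887 Hz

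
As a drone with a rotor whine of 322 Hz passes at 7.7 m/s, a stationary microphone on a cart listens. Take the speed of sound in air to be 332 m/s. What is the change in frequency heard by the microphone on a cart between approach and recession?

14.9 Hz

Approaching: f₁ = f · v/(v − v_s) = 322 × 332/324.3 ≈ 329.6 Hz.
Receding: f₂ = f · v/(v + v_s) = 322 × 332/339.7 ≈ 314.7 Hz.
Drop: f₁ − f₂ = 2f·v·v_s/(v² − v_s²) = 2 × 322 × 332 × 7.7/(332² − 7.7²) ≈ 14.9 Hz.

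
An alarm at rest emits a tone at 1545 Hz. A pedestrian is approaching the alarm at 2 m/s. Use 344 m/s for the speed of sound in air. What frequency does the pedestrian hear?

Moving observer, stationary source: f' = f · (v + v_o)/v.
f' = 1545 × (344 + 2)/344 = 1545 × 346/344 ≈ 1554 Hz.

1554 Hz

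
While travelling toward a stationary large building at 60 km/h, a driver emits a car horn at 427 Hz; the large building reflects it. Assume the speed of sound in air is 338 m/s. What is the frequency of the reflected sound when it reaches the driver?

60 km/h = 16.67 m/s.
The large building receives the sound from a moving source: f₁ = f₀ · v/(v − v_e) = 427 × 338/321.33 ≈ 449 Hz.
On the return leg the driver is a moving observer: f₂ = f₁ · (v + v_e)/v = 449 × 354.67/338 ≈ 471 Hz.
Equivalently f₂ = f₀ · (v + v_e)/(v − v_e).

471 Hz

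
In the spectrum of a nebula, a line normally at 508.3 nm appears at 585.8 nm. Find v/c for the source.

0.141c

λ'/λ₀ = 1.1525 > 1 (redshift), so the source is receding.
λ'/λ₀ = √((1 + β)/(1 − β)) for a receding source ⇒ β = (r² − 1)/(r² + 1) with r = λ'/λ₀.
β = (1.3282 − 1)/(1.3282 + 1) ≈ 0.141.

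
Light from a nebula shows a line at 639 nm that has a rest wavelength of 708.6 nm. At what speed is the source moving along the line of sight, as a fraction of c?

0.103c

λ'/λ₀ = 0.9018 < 1 (blueshift), so the source is approaching.
λ'/λ₀ = √((1 − β)/(1 + β)) for an approaching source ⇒ β = (1 − r²)/(1 + r²) with r = λ'/λ₀.
β = (1 − 0.8132)/(1 + 0.8132) ≈ 0.103.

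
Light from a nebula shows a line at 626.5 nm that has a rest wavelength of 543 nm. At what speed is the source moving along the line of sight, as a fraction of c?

λ'/λ₀ = 1.1538 > 1 (redshift), so the source is receding.
λ'/λ₀ = √((1 + β)/(1 − β)) for a receding source ⇒ β = (r² − 1)/(r² + 1) with r = λ'/λ₀.
β = (1.3312 − 1)/(1.3312 + 1) ≈ 0.142.

0.142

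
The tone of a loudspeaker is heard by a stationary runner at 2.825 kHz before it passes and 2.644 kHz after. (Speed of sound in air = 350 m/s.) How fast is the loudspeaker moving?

11.6 m/s

f₁/f₂ = (v + v_s)/(v − v_s), so v_s = v · (f₁ − f₂)/(f₁ + f₂).
v_s = 350 × (2.825 − 2.644)/(2.825 + 2.644) = 350 × 0.181/5.469 ≈ 11.6 m/s.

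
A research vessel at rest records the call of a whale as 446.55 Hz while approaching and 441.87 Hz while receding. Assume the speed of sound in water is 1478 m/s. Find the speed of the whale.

7.8 m/s

f₁/f₂ = (v + v_s)/(v − v_s), so v_s = v · (f₁ − f₂)/(f₁ + f₂).
v_s = 1478 × (446.55 − 441.87)/(446.55 + 441.87) = 1478 × 4.68/888.42 ≈ 7.8 m/s.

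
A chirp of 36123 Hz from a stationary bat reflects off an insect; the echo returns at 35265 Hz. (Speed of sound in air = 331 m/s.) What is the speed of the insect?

Double Doppler shift off a moving reflector: f₂ = f₀ · (v + u)/(v − u) (u > 0 toward emitter).
Rearranging, u = v · (f₂ − f₀)/(f₂ + f₀) = 331 × -858/71388 ≈ -4.0 m/s.
So the insect is moving at 4.0 m/s away from the emitter.

4.0 m/s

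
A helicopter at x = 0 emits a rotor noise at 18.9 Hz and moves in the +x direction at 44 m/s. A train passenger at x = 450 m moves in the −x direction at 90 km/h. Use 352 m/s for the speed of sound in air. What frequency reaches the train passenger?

23.1 Hz

90 km/h = 25 m/s.
The observer lies on the +x side, so the source is heading toward the observer and the observer is heading toward the source.
Both move, so f' = f · (v + v_o)/(v − v_s).
f' = 18.9 × (352 + 25)/(352 − 44) = 18.9 × 377/308 ≈ 23.1 Hz.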